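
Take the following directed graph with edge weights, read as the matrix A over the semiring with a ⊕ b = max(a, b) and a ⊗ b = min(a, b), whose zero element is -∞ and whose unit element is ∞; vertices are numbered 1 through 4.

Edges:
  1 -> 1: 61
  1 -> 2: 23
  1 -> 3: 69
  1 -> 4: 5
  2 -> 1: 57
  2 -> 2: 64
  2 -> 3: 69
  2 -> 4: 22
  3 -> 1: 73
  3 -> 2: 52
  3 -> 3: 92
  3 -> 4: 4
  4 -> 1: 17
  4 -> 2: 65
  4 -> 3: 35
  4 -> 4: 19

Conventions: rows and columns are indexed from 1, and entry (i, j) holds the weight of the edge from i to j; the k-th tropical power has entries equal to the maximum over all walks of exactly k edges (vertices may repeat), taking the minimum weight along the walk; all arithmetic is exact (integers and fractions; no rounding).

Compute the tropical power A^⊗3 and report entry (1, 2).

A^⊗2:
  [69, 52, 69, 22]
  [69, 64, 69, 22]
  [73, 52, 92, 22]
  [57, 64, 65, 22]
A^⊗3:
  [69, 52, 69, 22]
  [69, 64, 69, 22]
  [73, 52, 92, 22]
  [65, 64, 65, 22]
Key observation: the optimum is the walk 1->1->3->2, with weight 61 min 69 min 52 = 52.
Optimal value attained by: walk 1->1->3->2.
Answer: (A^⊗3)[1][2] = 52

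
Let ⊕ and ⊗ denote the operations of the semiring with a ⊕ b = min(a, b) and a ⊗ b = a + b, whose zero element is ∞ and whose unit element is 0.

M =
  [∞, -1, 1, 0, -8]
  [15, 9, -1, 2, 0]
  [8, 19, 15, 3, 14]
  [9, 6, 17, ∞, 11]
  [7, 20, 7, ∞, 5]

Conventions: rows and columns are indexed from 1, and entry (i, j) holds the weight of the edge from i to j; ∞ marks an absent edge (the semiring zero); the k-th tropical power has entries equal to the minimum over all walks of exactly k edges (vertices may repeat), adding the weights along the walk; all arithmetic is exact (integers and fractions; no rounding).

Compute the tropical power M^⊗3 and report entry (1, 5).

M^⊗2:
  [-1, 6, -2, 1, -3]
  [7, 8, 7, 2, 5]
  [12, 7, 9, 8, 0]
  [18, 8, 5, 8, 1]
  [12, 6, 8, 7, -1]
M^⊗3:
  [4, -2, 0, -1, -9]
  [11, 6, 7, 7, -1]
  [7, 11, 6, 9, 4]
  [8, 14, 7, 8, 6]
  [6, 11, 5, 8, 4]
Key observation: the optimum is the walk 1->5->1->5, with weight (-8) + 7 + (-8) = -9.
Optimal value attained by: walk 1->5->1->5.
Answer: (M^⊗3)[1][5] = -9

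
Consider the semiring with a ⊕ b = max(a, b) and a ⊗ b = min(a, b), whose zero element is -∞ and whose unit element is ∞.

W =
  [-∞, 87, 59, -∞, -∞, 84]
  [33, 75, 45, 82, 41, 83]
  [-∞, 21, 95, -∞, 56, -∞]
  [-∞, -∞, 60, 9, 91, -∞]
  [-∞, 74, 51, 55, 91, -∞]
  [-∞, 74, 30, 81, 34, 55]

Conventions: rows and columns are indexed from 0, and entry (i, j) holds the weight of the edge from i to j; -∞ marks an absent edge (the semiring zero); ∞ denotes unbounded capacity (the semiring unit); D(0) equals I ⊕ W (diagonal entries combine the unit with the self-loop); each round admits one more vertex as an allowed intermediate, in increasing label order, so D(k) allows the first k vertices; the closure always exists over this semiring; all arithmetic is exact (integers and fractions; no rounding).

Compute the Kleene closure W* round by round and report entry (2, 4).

D(0):
  [∞, 87, 59, -∞, -∞, 84]
  [33, ∞, 45, 82, 41, 83]
  [-∞, 21, ∞, -∞, 56, -∞]
  [-∞, -∞, 60, ∞, 91, -∞]
  [-∞, 74, 51, 55, ∞, -∞]
  [-∞, 74, 30, 81, 34, ∞]
D(1):
  [∞, 87, 59, -∞, -∞, 84]
  [33, ∞, 45, 82, 41, 83]
  [-∞, 21, ∞, -∞, 56, -∞]
  [-∞, -∞, 60, ∞, 91, -∞]
  [-∞, 74, 51, 55, ∞, -∞]
  [-∞, 74, 30, 81, 34, ∞]
D(2):
  [∞, 87, 59, 82, 41, 84]
  [33, ∞, 45, 82, 41, 83]
  [21, 21, ∞, 21, 56, 21]
  [-∞, -∞, 60, ∞, 91, -∞]
  [33, 74, 51, 74, ∞, 74]
  [33, 74, 45, 81, 41, ∞]
D(3):
  [∞, 87, 59, 82, 56, 84]
  [33, ∞, 45, 82, 45, 83]
  [21, 21, ∞, 21, 56, 21]
  [21, 21, 60, ∞, 91, 21]
  [33, 74, 51, 74, ∞, 74]
  [33, 74, 45, 81, 45, ∞]
D(4):
  [∞, 87, 60, 82, 82, 84]
  [33, ∞, 60, 82, 82, 83]
  [21, 21, ∞, 21, 56, 21]
  [21, 21, 60, ∞, 91, 21]
  [33, 74, 60, 74, ∞, 74]
  [33, 74, 60, 81, 81, ∞]
D(5):
  [∞, 87, 60, 82, 82, 84]
  [33, ∞, 60, 82, 82, 83]
  [33, 56, ∞, 56, 56, 56]
  [33, 74, 60, ∞, 91, 74]
  [33, 74, 60, 74, ∞, 74]
  [33, 74, 60, 81, 81, ∞]
D(6):
  [∞, 87, 60, 82, 82, 84]
  [33, ∞, 60, 82, 82, 83]
  [33, 56, ∞, 56, 56, 56]
  [33, 74, 60, ∞, 91, 74]
  [33, 74, 60, 74, ∞, 74]
  [33, 74, 60, 81, 81, ∞]
Answer: W*[2][4] = 56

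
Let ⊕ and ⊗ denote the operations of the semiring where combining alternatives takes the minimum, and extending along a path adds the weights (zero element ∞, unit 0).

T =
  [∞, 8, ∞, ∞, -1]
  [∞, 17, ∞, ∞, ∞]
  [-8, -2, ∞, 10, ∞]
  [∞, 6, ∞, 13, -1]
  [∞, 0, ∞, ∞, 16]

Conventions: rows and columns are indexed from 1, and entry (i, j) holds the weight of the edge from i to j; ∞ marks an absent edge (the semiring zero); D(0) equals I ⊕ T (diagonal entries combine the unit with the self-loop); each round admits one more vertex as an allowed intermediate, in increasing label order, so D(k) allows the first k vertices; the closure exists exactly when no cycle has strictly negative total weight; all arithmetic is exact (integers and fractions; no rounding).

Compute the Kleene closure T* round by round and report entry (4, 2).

D(0):
  [0, 8, ∞, ∞, -1]
  [∞, 0, ∞, ∞, ∞]
  [-8, -2, 0, 10, ∞]
  [∞, 6, ∞, 0, -1]
  [∞, 0, ∞, ∞, 0]
D(1):
  [0, 8, ∞, ∞, -1]
  [∞, 0, ∞, ∞, ∞]
  [-8, -2, 0, 10, -9]
  [∞, 6, ∞, 0, -1]
  [∞, 0, ∞, ∞, 0]
D(2):
  [0, 8, ∞, ∞, -1]
  [∞, 0, ∞, ∞, ∞]
  [-8, -2, 0, 10, -9]
  [∞, 6, ∞, 0, -1]
  [∞, 0, ∞, ∞, 0]
D(3):
  [0, 8, ∞, ∞, -1]
  [∞, 0, ∞, ∞, ∞]
  [-8, -2, 0, 10, -9]
  [∞, 6, ∞, 0, -1]
  [∞, 0, ∞, ∞, 0]
D(4):
  [0, 8, ∞, ∞, -1]
  [∞, 0, ∞, ∞, ∞]
  [-8, -2, 0, 10, -9]
  [∞, 6, ∞, 0, -1]
  [∞, 0, ∞, ∞, 0]
D(5):
  [0, -1, ∞, ∞, -1]
  [∞, 0, ∞, ∞, ∞]
  [-8, -9, 0, 10, -9]
  [∞, -1, ∞, 0, -1]
  [∞, 0, ∞, ∞, 0]
Answer: T*[4][2] = -1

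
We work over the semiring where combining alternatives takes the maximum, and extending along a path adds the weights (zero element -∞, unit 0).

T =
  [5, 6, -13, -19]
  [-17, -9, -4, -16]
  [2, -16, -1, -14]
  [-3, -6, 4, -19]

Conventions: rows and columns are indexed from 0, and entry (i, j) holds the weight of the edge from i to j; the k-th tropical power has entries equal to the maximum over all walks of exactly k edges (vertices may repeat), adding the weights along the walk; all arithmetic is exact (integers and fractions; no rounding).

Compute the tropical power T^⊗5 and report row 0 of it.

T^⊗2:
  [10, 11, 2, -10]
  [-2, -11, -5, -18]
  [7, 8, -2, -15]
  [6, 3, 3, -10]
T^⊗3:
  [15, 16, 7, -5]
  [3, 4, -6, -19]
  [12, 13, 4, -8]
  [11, 12, 2, -11]
T^⊗4:
  [20, 21, 12, 0]
  [8, 9, 0, -12]
  [17, 18, 9, -3]
  [16, 17, 8, -4]
T^⊗5:
  [25, 26, 17, 5]
  [13, 14, 5, -7]
  [22, 23, 14, 2]
  [21, 22, 13, 1]
Answer: row 0 of T^⊗5 = [25, 26, 17, 5]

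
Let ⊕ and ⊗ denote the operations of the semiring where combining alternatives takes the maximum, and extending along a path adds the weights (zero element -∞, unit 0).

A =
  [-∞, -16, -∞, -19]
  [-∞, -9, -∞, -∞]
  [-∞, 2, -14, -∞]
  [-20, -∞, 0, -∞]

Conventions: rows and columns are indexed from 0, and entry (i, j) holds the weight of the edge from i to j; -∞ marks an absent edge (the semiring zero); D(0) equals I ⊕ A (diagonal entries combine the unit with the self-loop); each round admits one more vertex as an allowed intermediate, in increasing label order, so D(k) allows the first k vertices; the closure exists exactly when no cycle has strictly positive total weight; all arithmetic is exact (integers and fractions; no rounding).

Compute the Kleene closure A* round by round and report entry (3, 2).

D(0):
  [0, -16, -∞, -19]
  [-∞, 0, -∞, -∞]
  [-∞, 2, 0, -∞]
  [-20, -∞, 0, 0]
D(1):
  [0, -16, -∞, -19]
  [-∞, 0, -∞, -∞]
  [-∞, 2, 0, -∞]
  [-20, -36, 0, 0]
D(2):
  [0, -16, -∞, -19]
  [-∞, 0, -∞, -∞]
  [-∞, 2, 0, -∞]
  [-20, -36, 0, 0]
D(3):
  [0, -16, -∞, -19]
  [-∞, 0, -∞, -∞]
  [-∞, 2, 0, -∞]
  [-20, 2, 0, 0]
D(4):
  [0, -16, -19, -19]
  [-∞, 0, -∞, -∞]
  [-∞, 2, 0, -∞]
  [-20, 2, 0, 0]
Answer: A*[3][2] = 0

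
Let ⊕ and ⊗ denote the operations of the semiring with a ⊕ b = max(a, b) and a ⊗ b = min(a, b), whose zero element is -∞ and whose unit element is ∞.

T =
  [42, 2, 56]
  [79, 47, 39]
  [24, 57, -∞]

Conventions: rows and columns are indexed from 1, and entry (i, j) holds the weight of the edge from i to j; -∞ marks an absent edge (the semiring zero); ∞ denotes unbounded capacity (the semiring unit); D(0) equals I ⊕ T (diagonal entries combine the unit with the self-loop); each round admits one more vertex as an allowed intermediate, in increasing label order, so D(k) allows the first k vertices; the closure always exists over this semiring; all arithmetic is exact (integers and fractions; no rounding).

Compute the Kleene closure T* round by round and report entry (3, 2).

D(0):
  [∞, 2, 56]
  [79, ∞, 39]
  [24, 57, ∞]
D(1):
  [∞, 2, 56]
  [79, ∞, 56]
  [24, 57, ∞]
D(2):
  [∞, 2, 56]
  [79, ∞, 56]
  [57, 57, ∞]
D(3):
  [∞, 56, 56]
  [79, ∞, 56]
  [57, 57, ∞]
Answer: T*[3][2] = 57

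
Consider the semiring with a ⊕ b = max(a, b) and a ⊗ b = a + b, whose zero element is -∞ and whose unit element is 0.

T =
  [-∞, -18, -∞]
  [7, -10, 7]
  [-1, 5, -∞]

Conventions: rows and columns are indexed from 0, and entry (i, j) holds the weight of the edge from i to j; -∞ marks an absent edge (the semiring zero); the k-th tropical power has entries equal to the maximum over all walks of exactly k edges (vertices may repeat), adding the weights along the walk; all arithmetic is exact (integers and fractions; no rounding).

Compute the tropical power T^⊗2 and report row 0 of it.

T^⊗2:
  [-11, -28, -11]
  [6, 12, -3]
  [12, -5, 12]
Answer: row 0 of T^⊗2 = [-11, -28, -11]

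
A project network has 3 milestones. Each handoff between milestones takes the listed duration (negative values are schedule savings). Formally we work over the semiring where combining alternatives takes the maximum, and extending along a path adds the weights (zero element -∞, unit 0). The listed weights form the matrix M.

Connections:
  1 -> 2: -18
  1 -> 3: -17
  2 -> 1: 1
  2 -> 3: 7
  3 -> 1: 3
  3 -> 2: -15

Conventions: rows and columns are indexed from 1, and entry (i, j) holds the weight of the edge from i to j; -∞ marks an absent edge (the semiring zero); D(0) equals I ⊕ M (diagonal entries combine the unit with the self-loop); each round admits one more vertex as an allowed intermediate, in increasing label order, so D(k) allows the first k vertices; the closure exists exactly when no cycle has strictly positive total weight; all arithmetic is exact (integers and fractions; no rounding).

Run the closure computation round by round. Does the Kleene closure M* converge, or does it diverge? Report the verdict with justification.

D(0):
  [0, -18, -17]
  [1, 0, 7]
  [3, -15, 0]
D(1):
  [0, -18, -17]
  [1, 0, 7]
  [3, -15, 0]
D(2):
  [0, -18, -11]
  [1, 0, 7]
  [3, -15, 0]
D(3):
  [0, -18, -11]
  [10, 0, 7]
  [3, -15, 0]
Key observation: every diagonal entry stays at the unit through all rounds, so no improving cycle exists.
Answer: CONVERGES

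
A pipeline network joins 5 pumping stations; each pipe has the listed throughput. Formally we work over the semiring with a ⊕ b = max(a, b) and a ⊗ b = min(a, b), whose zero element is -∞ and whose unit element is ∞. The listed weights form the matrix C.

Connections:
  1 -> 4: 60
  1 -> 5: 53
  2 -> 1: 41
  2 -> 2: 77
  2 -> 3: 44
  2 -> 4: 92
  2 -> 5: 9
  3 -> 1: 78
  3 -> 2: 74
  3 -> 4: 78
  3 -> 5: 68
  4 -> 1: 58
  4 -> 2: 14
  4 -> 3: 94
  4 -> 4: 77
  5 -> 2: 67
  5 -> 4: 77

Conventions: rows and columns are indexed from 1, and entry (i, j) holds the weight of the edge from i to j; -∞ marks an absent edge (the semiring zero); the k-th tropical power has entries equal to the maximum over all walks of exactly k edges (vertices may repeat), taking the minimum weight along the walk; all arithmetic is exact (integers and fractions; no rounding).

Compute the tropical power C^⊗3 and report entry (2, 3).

C^⊗2:
  [58, 53, 60, 60, -∞]
  [58, 77, 92, 77, 44]
  [58, 74, 78, 77, 53]
  [78, 74, 77, 78, 68]
  [58, 67, 77, 77, 9]
C^⊗3:
  [60, 60, 60, 60, 60]
  [78, 77, 77, 78, 68]
  [78, 74, 77, 78, 68]
  [77, 74, 78, 77, 68]
  [77, 74, 77, 77, 68]
Key observation: the optimum is the walk 2->2->4->3, with weight 77 min 92 min 94 = 77.
Optimal value attained by: walk 2->2->4->3.
Answer: (C^⊗3)[2][3] = 77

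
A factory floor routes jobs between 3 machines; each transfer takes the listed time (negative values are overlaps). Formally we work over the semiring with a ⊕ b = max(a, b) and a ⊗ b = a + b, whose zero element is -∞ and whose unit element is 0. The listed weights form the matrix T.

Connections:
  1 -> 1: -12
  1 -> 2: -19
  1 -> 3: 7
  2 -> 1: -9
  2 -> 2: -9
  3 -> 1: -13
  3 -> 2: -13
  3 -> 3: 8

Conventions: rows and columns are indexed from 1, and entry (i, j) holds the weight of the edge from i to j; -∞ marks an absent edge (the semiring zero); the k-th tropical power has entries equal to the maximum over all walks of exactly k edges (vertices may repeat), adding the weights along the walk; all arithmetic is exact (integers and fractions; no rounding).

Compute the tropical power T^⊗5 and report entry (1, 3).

T^⊗2:
  [-6, -6, 15]
  [-18, -18, -2]
  [-5, -5, 16]
T^⊗3:
  [2, 2, 23]
  [-15, -15, 6]
  [3, 3, 24]
T^⊗4:
  [10, 10, 31]
  [-7, -7, 14]
  [11, 11, 32]
T^⊗5:
  [18, 18, 39]
  [1, 1, 22]
  [19, 19, 40]
Key observation: the optimum is the walk 1->3->3->3->3->3, with weight 7 + 8 + 8 + 8 + 8 = 39.
Optimal value attained by: walk 1->3->3->3->3->3.
Answer: (T^⊗5)[1][3] = 39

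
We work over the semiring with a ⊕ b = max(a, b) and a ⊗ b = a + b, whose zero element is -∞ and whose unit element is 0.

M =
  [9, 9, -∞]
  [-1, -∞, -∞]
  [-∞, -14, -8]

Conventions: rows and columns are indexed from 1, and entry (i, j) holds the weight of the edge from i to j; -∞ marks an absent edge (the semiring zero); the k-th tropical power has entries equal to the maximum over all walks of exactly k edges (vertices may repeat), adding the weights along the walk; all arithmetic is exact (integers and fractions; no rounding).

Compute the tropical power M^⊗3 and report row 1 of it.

M^⊗2:
  [18, 18, -∞]
  [8, 8, -∞]
  [-15, -22, -16]
M^⊗3:
  [27, 27, -∞]
  [17, 17, -∞]
  [-6, -6, -24]
Answer: row 1 of M^⊗3 = [27, 27, -∞]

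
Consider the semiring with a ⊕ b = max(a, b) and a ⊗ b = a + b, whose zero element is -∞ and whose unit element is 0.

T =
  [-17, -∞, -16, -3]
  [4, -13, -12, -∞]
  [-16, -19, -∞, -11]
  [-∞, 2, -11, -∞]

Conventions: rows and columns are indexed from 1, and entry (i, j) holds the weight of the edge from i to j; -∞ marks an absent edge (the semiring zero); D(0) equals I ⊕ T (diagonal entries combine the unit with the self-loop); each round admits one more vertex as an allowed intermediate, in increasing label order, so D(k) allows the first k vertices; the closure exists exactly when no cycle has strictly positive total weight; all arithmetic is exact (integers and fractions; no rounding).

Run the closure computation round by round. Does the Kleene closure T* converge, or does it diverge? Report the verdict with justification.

D(0):
  [0, -∞, -16, -3]
  [4, 0, -12, -∞]
  [-16, -19, 0, -11]
  [-∞, 2, -11, 0]
D(1):
  [0, -∞, -16, -3]
  [4, 0, -12, 1]
  [-16, -19, 0, -11]
  [-∞, 2, -11, 0]
Detection: at round 2, diagonal entry (4, 4) turns strictly positive.
Key observation: the cycle 4->2->1->4 has total weight 2 + 4 + (-3), which is strictly positive.
Answer: DIVERGES — positive cycle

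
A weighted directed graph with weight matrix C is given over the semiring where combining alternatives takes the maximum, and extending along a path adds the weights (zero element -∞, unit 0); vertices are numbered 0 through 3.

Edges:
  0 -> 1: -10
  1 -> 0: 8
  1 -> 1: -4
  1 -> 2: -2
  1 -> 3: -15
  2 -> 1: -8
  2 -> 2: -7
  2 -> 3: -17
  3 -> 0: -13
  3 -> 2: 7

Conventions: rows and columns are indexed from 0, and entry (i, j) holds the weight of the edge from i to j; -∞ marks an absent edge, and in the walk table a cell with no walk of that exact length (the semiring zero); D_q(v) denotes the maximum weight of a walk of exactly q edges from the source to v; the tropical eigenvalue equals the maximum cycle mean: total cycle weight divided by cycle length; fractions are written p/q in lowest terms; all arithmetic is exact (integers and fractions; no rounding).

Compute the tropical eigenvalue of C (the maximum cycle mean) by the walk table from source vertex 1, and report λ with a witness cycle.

q=0: [-∞, 0, -∞, -∞]
q=1: [8, -4, -2, -15]
q=2: [4, -2, -6, -19]
q=3: [6, -6, -4, -17]
q=4: [2, -4, -8, -21]
Optimal cycle mean attained by: cycle 0->1->0, total (-10) + 8, length 2.
Answer: λ = -1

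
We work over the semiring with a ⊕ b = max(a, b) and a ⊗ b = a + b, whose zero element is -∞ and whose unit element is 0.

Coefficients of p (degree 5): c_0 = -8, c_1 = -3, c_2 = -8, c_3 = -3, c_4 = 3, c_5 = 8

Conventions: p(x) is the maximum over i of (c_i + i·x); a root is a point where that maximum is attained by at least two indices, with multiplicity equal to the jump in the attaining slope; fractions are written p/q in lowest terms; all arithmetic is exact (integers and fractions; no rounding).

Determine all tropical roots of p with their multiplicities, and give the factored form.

hull edge (i=0, c=-8) to (i=1, c=-3): slope 5, span 1
hull edge (i=1, c=-3) to (i=5, c=8): slope 11/4, span 4
Factored form: p(x) = 8 ⊗ (x ⊕ (-5)) ⊗ (x ⊕ (-11/4)) ⊗ (x ⊕ (-11/4)) ⊗ (x ⊕ (-11/4)) ⊗ (x ⊕ (-11/4))
Answer: roots = -5 (mult 1), -11/4 (mult 4)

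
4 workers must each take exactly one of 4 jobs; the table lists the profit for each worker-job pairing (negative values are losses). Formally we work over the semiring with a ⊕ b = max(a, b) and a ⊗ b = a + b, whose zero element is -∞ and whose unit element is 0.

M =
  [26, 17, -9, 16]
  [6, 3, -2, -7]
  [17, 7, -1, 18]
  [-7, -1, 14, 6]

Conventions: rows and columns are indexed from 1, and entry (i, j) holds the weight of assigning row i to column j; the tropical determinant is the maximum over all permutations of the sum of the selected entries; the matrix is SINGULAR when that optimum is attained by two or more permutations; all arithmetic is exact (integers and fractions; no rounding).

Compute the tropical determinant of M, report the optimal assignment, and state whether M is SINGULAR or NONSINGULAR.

σ = (1, 2, 3, 4): 26 + 3 + (-1) + 6 = 34
σ = (1, 2, 4, 3): 26 + 3 + 18 + 14 = 61
σ = (1, 3, 2, 4): 26 + (-2) + 7 + 6 = 37
σ = (1, 3, 4, 2): 26 + (-2) + 18 + (-1) = 41
σ = (1, 4, 2, 3): 26 + (-7) + 7 + 14 = 40
σ = (1, 4, 3, 2): 26 + (-7) + (-1) + (-1) = 17
σ = (2, 1, 3, 4): 17 + 6 + (-1) + 6 = 28
σ = (2, 1, 4, 3): 17 + 6 + 18 + 14 = 55
σ = (2, 3, 1, 4): 17 + (-2) + 17 + 6 = 38
σ = (2, 3, 4, 1): 17 + (-2) + 18 + (-7) = 26
σ = (2, 4, 1, 3): 17 + (-7) + 17 + 14 = 41
σ = (2, 4, 3, 1): 17 + (-7) + (-1) + (-7) = 2
σ = (3, 1, 2, 4): (-9) + 6 + 7 + 6 = 10
σ = (3, 1, 4, 2): (-9) + 6 + 18 + (-1) = 14
σ = (3, 2, 1, 4): (-9) + 3 + 17 + 6 = 17
σ = (3, 2, 4, 1): (-9) + 3 + 18 + (-7) = 5
σ = (3, 4, 1, 2): (-9) + (-7) + 17 + (-1) = 0
σ = (3, 4, 2, 1): (-9) + (-7) + 7 + (-7) = -16
σ = (4, 1, 2, 3): 16 + 6 + 7 + 14 = 43
σ = (4, 1, 3, 2): 16 + 6 + (-1) + (-1) = 20
σ = (4, 2, 1, 3): 16 + 3 + 17 + 14 = 50
σ = (4, 2, 3, 1): 16 + 3 + (-1) + (-7) = 11
σ = (4, 3, 1, 2): 16 + (-2) + 17 + (-1) = 30
σ = (4, 3, 2, 1): 16 + (-2) + 7 + (-7) = 14
Optimal value attained by: σ = (1, 2, 4, 3).
Answer: det⊕(M) = 61; verdict: NONSINGULAR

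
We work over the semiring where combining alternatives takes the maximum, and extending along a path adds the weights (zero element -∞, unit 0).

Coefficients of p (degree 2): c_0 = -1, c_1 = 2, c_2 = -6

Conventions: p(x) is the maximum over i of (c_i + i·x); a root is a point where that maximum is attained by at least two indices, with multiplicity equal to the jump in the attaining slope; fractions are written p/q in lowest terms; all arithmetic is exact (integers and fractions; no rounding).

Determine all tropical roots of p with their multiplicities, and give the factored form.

hull edge (i=0, c=-1) to (i=1, c=2): slope 3, span 1
hull edge (i=1, c=2) to (i=2, c=-6): slope -8, span 1
Factored form: p(x) = -6 ⊗ (x ⊕ (-3)) ⊗ (x ⊕ 8)
Answer: roots = -3 (mult 1), 8 (mult 1)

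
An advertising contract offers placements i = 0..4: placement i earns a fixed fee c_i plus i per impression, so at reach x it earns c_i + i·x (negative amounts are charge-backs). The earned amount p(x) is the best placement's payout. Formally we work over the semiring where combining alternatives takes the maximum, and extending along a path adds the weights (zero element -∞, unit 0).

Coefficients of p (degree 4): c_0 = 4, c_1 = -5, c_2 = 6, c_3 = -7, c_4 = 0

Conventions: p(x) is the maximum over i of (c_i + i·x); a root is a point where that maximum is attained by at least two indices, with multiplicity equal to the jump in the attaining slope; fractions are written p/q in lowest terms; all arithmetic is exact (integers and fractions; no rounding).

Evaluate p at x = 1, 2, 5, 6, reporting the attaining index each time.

p(1) = max(4+0·1=4, -5+1·1=-4, 6+2·1=8, -7+3·1=-4, 0+4·1=4) = 8 (attained by i=2)
p(2) = max(4+0·2=4, -5+1·2=-3, 6+2·2=10, -7+3·2=-1, 0+4·2=8) = 10 (attained by i=2)
p(5) = max(4+0·5=4, -5+1·5=0, 6+2·5=16, -7+3·5=8, 0+4·5=20) = 20 (attained by i=4)
p(6) = max(4+0·6=4, -5+1·6=1, 6+2·6=18, -7+3·6=11, 0+4·6=24) = 24 (attained by i=4)
Answer: p(1) = 8; p(2) = 10; p(5) = 20; p(6) = 24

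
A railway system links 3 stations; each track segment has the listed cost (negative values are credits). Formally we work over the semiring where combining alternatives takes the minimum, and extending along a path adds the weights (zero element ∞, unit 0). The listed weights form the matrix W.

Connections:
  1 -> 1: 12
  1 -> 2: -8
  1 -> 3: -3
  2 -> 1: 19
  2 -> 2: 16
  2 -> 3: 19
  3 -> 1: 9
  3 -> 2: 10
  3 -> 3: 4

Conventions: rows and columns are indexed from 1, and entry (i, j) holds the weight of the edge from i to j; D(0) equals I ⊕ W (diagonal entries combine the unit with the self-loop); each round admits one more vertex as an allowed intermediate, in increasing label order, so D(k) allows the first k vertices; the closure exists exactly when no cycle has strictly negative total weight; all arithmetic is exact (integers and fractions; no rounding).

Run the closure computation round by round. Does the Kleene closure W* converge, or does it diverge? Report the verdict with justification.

D(0):
  [0, -8, -3]
  [19, 0, 19]
  [9, 10, 0]
D(1):
  [0, -8, -3]
  [19, 0, 16]
  [9, 1, 0]
D(2):
  [0, -8, -3]
  [19, 0, 16]
  [9, 1, 0]
D(3):
  [0, -8, -3]
  [19, 0, 16]
  [9, 1, 0]
Key observation: every diagonal entry stays at the unit through all rounds, so no improving cycle exists.
Answer: CONVERGES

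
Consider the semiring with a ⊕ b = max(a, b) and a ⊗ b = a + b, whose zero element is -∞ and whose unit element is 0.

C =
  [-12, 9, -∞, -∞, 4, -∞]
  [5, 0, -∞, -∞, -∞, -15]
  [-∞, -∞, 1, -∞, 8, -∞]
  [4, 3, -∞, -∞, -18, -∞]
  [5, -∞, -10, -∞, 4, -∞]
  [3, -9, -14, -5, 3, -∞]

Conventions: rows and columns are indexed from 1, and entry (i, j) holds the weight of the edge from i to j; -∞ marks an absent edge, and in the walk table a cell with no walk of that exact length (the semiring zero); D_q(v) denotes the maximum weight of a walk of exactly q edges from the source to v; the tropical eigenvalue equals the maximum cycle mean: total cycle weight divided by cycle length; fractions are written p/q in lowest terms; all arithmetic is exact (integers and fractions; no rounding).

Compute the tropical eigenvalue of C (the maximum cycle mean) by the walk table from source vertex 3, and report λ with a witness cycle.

q=0: [-∞, -∞, 0, -∞, -∞, -∞]
q=1: [-∞, -∞, 1, -∞, 8, -∞]
q=2: [13, -∞, 2, -∞, 12, -∞]
q=3: [17, 22, 3, -∞, 17, -∞]
q=4: [27, 26, 7, -∞, 21, 7]
q=5: [31, 36, 11, 2, 31, 11]
q=6: [41, 40, 21, 6, 35, 21]
Optimal cycle mean attained by: cycle 1->2->1, total 9 + 5, length 2.
Answer: λ = 7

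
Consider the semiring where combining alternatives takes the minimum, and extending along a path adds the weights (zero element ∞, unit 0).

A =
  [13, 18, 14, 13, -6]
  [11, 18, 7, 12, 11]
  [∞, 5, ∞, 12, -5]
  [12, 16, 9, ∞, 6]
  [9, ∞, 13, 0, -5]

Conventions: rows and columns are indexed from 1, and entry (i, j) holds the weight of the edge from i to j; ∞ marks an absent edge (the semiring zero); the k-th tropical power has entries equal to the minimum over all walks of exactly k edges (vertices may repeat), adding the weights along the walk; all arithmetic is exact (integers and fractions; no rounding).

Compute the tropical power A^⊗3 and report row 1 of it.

A^⊗2:
  [3, 19, 7, -6, -11]
  [20, 12, 21, 11, 2]
  [4, 23, 8, -5, -10]
  [15, 14, 19, 6, 1]
  [4, 16, 8, -5, -10]
A^⊗3:
  [-2, 10, 2, -11, -16]
  [11, 26, 15, 2, -3]
  [-1, 11, 3, -10, -15]
  [10, 22, 14, 1, -4]
  [-1, 11, 3, -10, -15]
Answer: row 1 of A^⊗3 = [-2, 10, 2, -11, -16]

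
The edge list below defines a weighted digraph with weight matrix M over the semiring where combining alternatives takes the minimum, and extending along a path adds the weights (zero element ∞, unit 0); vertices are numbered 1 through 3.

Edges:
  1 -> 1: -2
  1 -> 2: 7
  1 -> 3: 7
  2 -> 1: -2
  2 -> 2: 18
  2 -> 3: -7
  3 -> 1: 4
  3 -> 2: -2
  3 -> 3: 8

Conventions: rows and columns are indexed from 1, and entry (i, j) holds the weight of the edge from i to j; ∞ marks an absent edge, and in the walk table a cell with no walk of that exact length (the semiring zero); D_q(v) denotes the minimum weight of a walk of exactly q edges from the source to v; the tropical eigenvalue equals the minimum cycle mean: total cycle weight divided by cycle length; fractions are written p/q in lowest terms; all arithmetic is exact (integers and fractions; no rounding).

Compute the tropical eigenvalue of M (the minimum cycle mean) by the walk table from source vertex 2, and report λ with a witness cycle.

q=0: [∞, 0, ∞]
q=1: [-2, 18, -7]
q=2: [-4, -9, 1]
q=3: [-11, -1, -16]
Optimal cycle mean attained by: cycle 2->3->2, total (-7) + (-2), length 2.
Answer: λ = -9/2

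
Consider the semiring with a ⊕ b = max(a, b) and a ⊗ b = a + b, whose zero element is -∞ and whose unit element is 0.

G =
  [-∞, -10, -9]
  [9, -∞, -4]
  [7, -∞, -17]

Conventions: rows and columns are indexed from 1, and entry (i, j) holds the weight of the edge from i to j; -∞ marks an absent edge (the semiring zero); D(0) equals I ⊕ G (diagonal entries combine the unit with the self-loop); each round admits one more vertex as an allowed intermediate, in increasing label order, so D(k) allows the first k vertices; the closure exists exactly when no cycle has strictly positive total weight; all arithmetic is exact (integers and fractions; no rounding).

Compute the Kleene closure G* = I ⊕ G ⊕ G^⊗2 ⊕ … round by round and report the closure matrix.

D(0):
  [0, -10, -9]
  [9, 0, -4]
  [7, -∞, 0]
D(1):
  [0, -10, -9]
  [9, 0, 0]
  [7, -3, 0]
D(2):
  [0, -10, -9]
  [9, 0, 0]
  [7, -3, 0]
D(3):
  [0, -10, -9]
  [9, 0, 0]
  [7, -3, 0]
Answer: G* = [[0, -10, -9], [9, 0, 0], [7, -3, 0]]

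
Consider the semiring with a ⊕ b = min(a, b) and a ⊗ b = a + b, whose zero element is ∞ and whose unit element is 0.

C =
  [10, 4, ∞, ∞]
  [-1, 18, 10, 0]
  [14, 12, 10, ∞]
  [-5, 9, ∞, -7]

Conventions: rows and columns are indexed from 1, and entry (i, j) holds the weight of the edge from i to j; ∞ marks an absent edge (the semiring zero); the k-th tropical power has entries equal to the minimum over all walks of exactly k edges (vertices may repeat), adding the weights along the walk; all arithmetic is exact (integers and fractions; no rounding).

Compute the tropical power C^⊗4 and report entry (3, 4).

C^⊗2:
  [3, 14, 14, 4]
  [-5, 3, 20, -7]
  [11, 18, 20, 12]
  [-12, -1, 19, -14]
C^⊗3:
  [-1, 7, 24, -3]
  [-12, -1, 13, -14]
  [7, 15, 28, 5]
  [-19, -8, 9, -21]
C^⊗4:
  [-8, 3, 17, -10]
  [-19, -8, 9, -21]
  [0, 11, 25, -2]
  [-26, -15, 2, -28]
Key observation: the optimum is the walk 3->2->4->4->4, with weight 12 + 0 + (-7) + (-7) = -2.
Optimal value attained by: walk 3->2->4->4->4.
Answer: (C^⊗4)[3][4] = -2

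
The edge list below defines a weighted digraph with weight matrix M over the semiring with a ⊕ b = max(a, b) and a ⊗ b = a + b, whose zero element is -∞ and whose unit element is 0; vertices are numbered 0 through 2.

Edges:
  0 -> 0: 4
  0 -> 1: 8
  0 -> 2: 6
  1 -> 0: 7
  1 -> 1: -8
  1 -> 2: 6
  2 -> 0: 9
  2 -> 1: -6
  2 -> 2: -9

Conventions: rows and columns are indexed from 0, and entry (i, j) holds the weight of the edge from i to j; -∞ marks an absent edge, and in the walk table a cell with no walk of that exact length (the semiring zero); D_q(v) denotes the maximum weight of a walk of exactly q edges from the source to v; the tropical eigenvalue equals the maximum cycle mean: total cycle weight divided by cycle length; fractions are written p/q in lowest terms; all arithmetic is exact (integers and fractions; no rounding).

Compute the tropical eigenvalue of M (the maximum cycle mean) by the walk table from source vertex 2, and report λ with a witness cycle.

q=0: [-∞, -∞, 0]
q=1: [9, -6, -9]
q=2: [13, 17, 15]
q=3: [24, 21, 23]
Optimal cycle mean attained by: cycle 0->1->2->0, total 8 + 6 + 9, length 3.
Answer: λ = 23/3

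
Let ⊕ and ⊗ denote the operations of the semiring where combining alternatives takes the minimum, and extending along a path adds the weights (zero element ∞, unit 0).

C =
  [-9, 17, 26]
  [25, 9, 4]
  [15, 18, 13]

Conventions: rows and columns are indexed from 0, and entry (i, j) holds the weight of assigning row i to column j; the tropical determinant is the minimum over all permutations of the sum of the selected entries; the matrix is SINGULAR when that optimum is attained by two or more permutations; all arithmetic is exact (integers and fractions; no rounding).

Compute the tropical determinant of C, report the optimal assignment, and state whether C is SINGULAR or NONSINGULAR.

σ = (0, 1, 2): (-9) + 9 + 13 = 13
σ = (0, 2, 1): (-9) + 4 + 18 = 13
σ = (1, 0, 2): 17 + 25 + 13 = 55
σ = (1, 2, 0): 17 + 4 + 15 = 36
σ = (2, 0, 1): 26 + 25 + 18 = 69
σ = (2, 1, 0): 26 + 9 + 15 = 50
Optimal value attained by: σ = (0, 1, 2).
Answer: det⊕(C) = 13; verdict: SINGULAR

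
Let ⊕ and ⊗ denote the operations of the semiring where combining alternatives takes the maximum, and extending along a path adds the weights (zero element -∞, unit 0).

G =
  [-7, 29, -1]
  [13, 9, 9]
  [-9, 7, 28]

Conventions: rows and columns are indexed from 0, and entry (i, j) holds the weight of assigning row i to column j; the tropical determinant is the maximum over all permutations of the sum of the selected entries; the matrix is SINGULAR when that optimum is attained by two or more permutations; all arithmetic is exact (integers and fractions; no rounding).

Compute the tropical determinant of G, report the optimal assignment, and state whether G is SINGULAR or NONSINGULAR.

σ = (0, 1, 2): (-7) + 9 + 28 = 30
σ = (0, 2, 1): (-7) + 9 + 7 = 9
σ = (1, 0, 2): 29 + 13 + 28 = 70
σ = (1, 2, 0): 29 + 9 + (-9) = 29
σ = (2, 0, 1): (-1) + 13 + 7 = 19
σ = (2, 1, 0): (-1) + 9 + (-9) = -1
Optimal value attained by: σ = (1, 0, 2).
Answer: det⊕(G) = 70; verdict: NONSINGULAR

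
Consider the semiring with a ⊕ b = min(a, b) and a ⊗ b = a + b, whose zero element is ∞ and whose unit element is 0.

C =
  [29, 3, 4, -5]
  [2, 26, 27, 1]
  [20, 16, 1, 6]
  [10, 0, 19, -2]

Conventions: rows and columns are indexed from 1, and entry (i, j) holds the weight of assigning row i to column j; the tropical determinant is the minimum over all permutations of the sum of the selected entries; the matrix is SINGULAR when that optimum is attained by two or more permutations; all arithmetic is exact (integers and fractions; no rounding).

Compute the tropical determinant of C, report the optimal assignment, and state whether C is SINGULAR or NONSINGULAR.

σ = (1, 2, 3, 4): 29 + 26 + 1 + (-2) = 54
σ = (1, 2, 4, 3): 29 + 26 + 6 + 19 = 80
σ = (1, 3, 2, 4): 29 + 27 + 16 + (-2) = 70
σ = (1, 3, 4, 2): 29 + 27 + 6 + 0 = 62
σ = (1, 4, 2, 3): 29 + 1 + 16 + 19 = 65
σ = (1, 4, 3, 2): 29 + 1 + 1 + 0 = 31
σ = (2, 1, 3, 4): 3 + 2 + 1 + (-2) = 4
σ = (2, 1, 4, 3): 3 + 2 + 6 + 19 = 30
σ = (2, 3, 1, 4): 3 + 27 + 20 + (-2) = 48
σ = (2, 3, 4, 1): 3 + 27 + 6 + 10 = 46
σ = (2, 4, 1, 3): 3 + 1 + 20 + 19 = 43
σ = (2, 4, 3, 1): 3 + 1 + 1 + 10 = 15
σ = (3, 1, 2, 4): 4 + 2 + 16 + (-2) = 20
σ = (3, 1, 4, 2): 4 + 2 + 6 + 0 = 12
σ = (3, 2, 1, 4): 4 + 26 + 20 + (-2) = 48
σ = (3, 2, 4, 1): 4 + 26 + 6 + 10 = 46
σ = (3, 4, 1, 2): 4 + 1 + 20 + 0 = 25
σ = (3, 4, 2, 1): 4 + 1 + 16 + 10 = 31
σ = (4, 1, 2, 3): (-5) + 2 + 16 + 19 = 32
σ = (4, 1, 3, 2): (-5) + 2 + 1 + 0 = -2
σ = (4, 2, 1, 3): (-5) + 26 + 20 + 19 = 60
σ = (4, 2, 3, 1): (-5) + 26 + 1 + 10 = 32
σ = (4, 3, 1, 2): (-5) + 27 + 20 + 0 = 42
σ = (4, 3, 2, 1): (-5) + 27 + 16 + 10 = 48
Optimal value attained by: σ = (4, 1, 3, 2).
Answer: det⊕(C) = -2; verdict: NONSINGULAR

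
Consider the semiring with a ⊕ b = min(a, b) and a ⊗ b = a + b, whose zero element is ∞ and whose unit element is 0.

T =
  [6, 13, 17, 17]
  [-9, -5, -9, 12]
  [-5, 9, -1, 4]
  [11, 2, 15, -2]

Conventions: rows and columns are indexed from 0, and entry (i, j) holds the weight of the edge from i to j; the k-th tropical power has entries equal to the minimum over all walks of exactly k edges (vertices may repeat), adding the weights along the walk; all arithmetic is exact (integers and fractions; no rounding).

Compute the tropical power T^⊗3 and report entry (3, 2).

T^⊗2:
  [4, 8, 4, 15]
  [-14, -10, -14, -5]
  [-6, 4, -2, 2]
  [-7, -3, -7, -4]
T^⊗3:
  [-1, 3, -1, 8]
  [-19, -15, -19, -10]
  [-7, -1, -5, 0]
  [-12, -8, -12, -6]
Key observation: the optimum is the walk 3->1->1->2, with weight 2 + (-5) + (-9) = -12.
Optimal value attained by: walk 3->1->1->2.
Answer: (T^⊗3)[3][2] = -12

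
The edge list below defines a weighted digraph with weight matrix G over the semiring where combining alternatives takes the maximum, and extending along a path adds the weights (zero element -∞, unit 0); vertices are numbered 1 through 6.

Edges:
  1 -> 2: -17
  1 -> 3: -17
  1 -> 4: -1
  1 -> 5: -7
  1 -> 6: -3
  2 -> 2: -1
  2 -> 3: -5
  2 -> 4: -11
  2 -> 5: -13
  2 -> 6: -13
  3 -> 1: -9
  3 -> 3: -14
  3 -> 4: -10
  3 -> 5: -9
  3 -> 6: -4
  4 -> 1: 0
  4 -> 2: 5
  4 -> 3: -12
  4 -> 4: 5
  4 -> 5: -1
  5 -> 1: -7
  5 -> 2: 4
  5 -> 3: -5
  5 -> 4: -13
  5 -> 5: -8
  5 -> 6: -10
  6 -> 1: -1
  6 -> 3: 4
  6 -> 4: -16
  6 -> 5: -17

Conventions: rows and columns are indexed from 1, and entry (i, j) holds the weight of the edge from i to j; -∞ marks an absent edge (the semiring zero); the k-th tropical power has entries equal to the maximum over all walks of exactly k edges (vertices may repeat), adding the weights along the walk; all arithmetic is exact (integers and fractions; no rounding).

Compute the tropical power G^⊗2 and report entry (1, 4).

G^⊗2:
  [-1, 4, 1, 4, -2, -17]
  [-11, -2, -6, -6, -12, -9]
  [-5, -5, 0, -5, -11, -12]
  [5, 10, 0, 10, 4, -3]
  [-11, 3, -1, -7, -9, -9]
  [-5, -11, -10, -2, -5, 0]
Key observation: the optimum is the walk 1->4->4, with weight (-1) + 5 = 4.
Optimal value attained by: walk 1->4->4.
Answer: (G^⊗2)[1][4] = 4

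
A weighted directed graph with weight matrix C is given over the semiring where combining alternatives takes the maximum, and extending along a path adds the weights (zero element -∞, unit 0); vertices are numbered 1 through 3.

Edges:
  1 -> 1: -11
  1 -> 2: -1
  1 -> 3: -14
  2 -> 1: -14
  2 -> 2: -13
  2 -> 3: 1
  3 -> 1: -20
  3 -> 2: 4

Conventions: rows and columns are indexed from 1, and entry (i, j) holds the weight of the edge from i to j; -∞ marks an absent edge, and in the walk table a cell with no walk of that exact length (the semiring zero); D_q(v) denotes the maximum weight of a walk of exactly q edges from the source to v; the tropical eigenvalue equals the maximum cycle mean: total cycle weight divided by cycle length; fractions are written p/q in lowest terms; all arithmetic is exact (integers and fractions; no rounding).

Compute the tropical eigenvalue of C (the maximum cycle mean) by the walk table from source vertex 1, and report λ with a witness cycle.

q=0: [0, -∞, -∞]
q=1: [-11, -1, -14]
q=2: [-15, -10, 0]
q=3: [-20, 4, -9]
Optimal cycle mean attained by: cycle 2->3->2, total 1 + 4, length 2.
Answer: λ = 5/2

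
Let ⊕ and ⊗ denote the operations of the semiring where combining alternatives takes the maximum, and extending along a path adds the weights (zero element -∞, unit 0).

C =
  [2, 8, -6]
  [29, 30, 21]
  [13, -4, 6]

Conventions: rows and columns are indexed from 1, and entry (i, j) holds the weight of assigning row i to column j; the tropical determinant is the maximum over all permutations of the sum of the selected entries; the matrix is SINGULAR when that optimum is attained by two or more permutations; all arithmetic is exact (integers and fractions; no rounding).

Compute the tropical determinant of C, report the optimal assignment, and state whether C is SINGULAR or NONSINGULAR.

σ = (1, 2, 3): 2 + 30 + 6 = 38
σ = (1, 3, 2): 2 + 21 + (-4) = 19
σ = (2, 1, 3): 8 + 29 + 6 = 43
σ = (2, 3, 1): 8 + 21 + 13 = 42
σ = (3, 1, 2): (-6) + 29 + (-4) = 19
σ = (3, 2, 1): (-6) + 30 + 13 = 37
Optimal value attained by: σ = (2, 1, 3).
Answer: det⊕(C) = 43; verdict: NONSINGULAR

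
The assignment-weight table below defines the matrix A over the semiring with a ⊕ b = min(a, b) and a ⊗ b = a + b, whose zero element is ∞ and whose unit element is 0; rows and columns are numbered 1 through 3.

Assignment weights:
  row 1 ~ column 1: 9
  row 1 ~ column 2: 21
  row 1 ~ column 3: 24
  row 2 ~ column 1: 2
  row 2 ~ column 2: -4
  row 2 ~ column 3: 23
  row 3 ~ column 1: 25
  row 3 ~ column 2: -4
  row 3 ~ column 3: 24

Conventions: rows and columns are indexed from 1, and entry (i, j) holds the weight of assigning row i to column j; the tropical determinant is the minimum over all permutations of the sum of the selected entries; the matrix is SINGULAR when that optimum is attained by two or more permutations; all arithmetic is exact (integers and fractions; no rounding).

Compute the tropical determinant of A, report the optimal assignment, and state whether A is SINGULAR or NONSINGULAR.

σ = (1, 2, 3): 9 + (-4) + 24 = 29
σ = (1, 3, 2): 9 + 23 + (-4) = 28
σ = (2, 1, 3): 21 + 2 + 24 = 47
σ = (2, 3, 1): 21 + 23 + 25 = 69
σ = (3, 1, 2): 24 + 2 + (-4) = 22
σ = (3, 2, 1): 24 + (-4) + 25 = 45
Optimal value attained by: σ = (3, 1, 2).
Answer: det⊕(A) = 22; verdict: NONSINGULAR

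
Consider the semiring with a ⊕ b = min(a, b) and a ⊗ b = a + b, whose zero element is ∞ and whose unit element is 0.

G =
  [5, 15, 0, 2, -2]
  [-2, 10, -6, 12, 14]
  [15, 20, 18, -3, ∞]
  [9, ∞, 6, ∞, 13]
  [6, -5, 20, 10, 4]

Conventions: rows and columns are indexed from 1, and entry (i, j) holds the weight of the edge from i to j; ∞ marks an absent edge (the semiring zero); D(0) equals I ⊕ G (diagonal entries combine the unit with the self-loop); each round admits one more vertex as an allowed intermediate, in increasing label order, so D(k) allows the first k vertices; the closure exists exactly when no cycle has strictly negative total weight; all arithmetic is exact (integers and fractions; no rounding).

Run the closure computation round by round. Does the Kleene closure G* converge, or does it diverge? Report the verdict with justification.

D(0):
  [0, 15, 0, 2, -2]
  [-2, 0, -6, 12, 14]
  [15, 20, 0, -3, ∞]
  [9, ∞, 6, 0, 13]
  [6, -5, 20, 10, 0]
D(1):
  [0, 15, 0, 2, -2]
  [-2, 0, -6, 0, -4]
  [15, 20, 0, -3, 13]
  [9, 24, 6, 0, 7]
  [6, -5, 6, 8, 0]
Detection: at round 2, diagonal entry (5, 5) turns strictly negative.
Key observation: the cycle 5->2->1->5 has total weight (-5) + (-2) + (-2), which is strictly negative.
Answer: DIVERGES — negative cycle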